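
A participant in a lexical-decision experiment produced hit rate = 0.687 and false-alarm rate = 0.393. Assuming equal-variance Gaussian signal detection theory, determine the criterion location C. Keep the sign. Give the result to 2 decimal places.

z(H) = 0.487
z(FA) = -0.272
c = −½·[z(H) + z(FA)] = −0.5 × (0.487 + (-0.272)) = -0.1075
c < 0: the participant has a liberal response bias.

C = -0.11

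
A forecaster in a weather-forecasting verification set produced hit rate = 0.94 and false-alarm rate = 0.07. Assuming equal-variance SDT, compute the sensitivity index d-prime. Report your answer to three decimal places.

d-prime = 3.031

z(H) = z(0.94) = 1.5548
z(FA) = z(0.07) = -1.4758
d' = z(H) − z(FA) = 1.5548 − (-1.4758) = 3.0306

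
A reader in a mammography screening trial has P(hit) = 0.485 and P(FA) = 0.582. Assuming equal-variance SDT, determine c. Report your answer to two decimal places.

z(H) = -0.038
z(FA) = 0.207
c = −½·[z(H) + z(FA)] = −0.5 × (-0.038 + 0.207) = -0.0845

c = -0.08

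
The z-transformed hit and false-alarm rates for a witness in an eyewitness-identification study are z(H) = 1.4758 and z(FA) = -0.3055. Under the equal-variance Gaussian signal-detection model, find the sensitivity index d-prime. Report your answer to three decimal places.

d-prime = 1.781

d' = z(H) − z(FA) = 1.4758 − (-0.3055) = 1.7813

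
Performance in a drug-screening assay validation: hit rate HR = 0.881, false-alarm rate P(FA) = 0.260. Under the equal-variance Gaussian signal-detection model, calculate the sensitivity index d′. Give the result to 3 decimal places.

z(H) = z(0.881) = 1.1800
z(FA) = z(0.260) = -0.6433
d' = z(H) − z(FA) = 1.1800 − (-0.6433) = 1.8233

d′ = 1.823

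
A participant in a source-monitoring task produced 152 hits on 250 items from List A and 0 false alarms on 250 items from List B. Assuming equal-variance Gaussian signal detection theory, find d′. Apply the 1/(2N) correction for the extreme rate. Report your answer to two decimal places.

The false-alarm rate is 0/250 = 0, so apply the 1/(2N) correction: FA → 1/(2·250) = 0.00200.
z(H) = z(0.60800) = 0.274
z(FA) = z(0.00200) = -2.878
d' = 0.274 − (-2.878) = 3.152

d′ = 3.15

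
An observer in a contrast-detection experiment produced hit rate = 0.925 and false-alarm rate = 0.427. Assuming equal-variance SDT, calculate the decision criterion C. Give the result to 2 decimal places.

C = -0.63

Φ⁻¹(H) = 1.4395
Φ⁻¹(FA) = -0.1840
c = −½·[z(H) + z(FA)] = −0.5 × (1.4395 + (-0.1840)) = -0.62775
c < 0: the observer has a liberal response bias.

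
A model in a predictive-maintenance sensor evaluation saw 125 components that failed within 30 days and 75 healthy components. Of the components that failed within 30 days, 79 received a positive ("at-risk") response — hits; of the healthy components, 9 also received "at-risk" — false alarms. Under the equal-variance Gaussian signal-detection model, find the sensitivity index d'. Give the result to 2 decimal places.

H = 79/125 = 0.6320
FA = 9/75 = 0.1200
Φ⁻¹(H) = 0.3372
Φ⁻¹(FA) = -1.1750
d' = z(H) − z(FA) = 0.3372 − (-1.1750) = 1.5122

d' = 1.51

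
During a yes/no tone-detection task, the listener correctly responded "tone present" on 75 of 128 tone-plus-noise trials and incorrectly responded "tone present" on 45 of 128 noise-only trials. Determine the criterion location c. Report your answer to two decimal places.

c = 0.08

H = 75/128 = 0.5859
FA = 45/128 = 0.3516
Φ⁻¹(H) = Φ⁻¹(0.5859) = 0.2170
Φ⁻¹(FA) = Φ⁻¹(0.3516) = -0.3810
c = −½·[z(H) + z(FA)] = −0.5 × (0.2170 + (-0.3810)) = 0.0820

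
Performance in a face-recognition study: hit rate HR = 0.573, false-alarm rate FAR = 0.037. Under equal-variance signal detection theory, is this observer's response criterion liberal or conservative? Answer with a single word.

z(H) = 0.184, z(FA) = -1.787
c = −½·(z(H) + z(FA)) = 0.8015
c > 0 → conservative criterion (biased toward responding “no”).

conservative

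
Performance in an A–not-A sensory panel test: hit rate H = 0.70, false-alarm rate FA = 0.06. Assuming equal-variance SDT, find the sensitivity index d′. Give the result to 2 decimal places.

Φ⁻¹(H) = 0.5244
Φ⁻¹(FA) = -1.5548
d' = z(H) − z(FA) = 0.5244 − (-1.5548) = 2.0792

d′ = 2.08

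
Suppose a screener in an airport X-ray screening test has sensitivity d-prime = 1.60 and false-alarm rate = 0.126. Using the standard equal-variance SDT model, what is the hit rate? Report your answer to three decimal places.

z(false-alarm rate) = z(0.126) = -1.1455
z(H) = z(FA) + d' = -1.1455 + 1.60 = 0.4545
hit rate = Φ(0.4545) = 0.6753

hit rate = 0.675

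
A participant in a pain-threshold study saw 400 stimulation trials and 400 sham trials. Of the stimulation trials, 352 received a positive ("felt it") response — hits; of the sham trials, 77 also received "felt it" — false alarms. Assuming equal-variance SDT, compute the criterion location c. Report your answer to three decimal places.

H = 352/400 = 0.8800
FA = 77/400 = 0.1925
Φ⁻¹(H) = Φ⁻¹(0.8800) = 1.1750
Φ⁻¹(FA) = Φ⁻¹(0.1925) = -0.8687
c = −½·[z(H) + z(FA)] = −0.5 × (1.1750 + (-0.8687)) = -0.15315
c < 0: the participant has a liberal response bias.

c = -0.153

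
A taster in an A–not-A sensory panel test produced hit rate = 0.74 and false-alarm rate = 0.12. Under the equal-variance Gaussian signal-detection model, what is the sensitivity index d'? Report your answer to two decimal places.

z(0.74) = 0.643, z(0.12) = -1.175
d' = z(H) − z(FA) = 0.643 − (-1.175) = 1.818

d' = 1.82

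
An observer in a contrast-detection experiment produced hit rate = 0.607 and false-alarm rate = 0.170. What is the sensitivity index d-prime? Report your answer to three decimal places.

d-prime = 1.226

Φ⁻¹(H) = Φ⁻¹(0.607) = 0.2715
Φ⁻¹(FA) = Φ⁻¹(0.170) = -0.9542
d' = z(H) − z(FA) = 0.2715 − (-0.9542) = 1.2257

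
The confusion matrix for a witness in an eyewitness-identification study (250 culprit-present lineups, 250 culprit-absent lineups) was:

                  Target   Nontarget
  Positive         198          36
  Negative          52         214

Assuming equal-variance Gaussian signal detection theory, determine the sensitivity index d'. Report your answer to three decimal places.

d' = 1.876

H = 198/250 = 0.7920
FA = 36/250 = 0.1440
z(H) = 0.8134
z(FA) = -1.0625
d' = z(H) − z(FA) = 0.8134 − (-1.0625) = 1.8759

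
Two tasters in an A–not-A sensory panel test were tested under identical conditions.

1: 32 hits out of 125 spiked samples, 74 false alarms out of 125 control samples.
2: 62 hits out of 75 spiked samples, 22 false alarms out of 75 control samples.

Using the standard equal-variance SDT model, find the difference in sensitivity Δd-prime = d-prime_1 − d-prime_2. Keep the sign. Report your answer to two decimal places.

1: z(0.2560) = -0.656, z(0.5920) = 0.233, d' = -0.889
2: z(0.8267) = 0.941, z(0.2933) = -0.544, d' = 1.485
Δd' = d'_1 − d'_2 = -0.889 − 1.485 = -2.374
2 has the higher sensitivity.

Δd-prime = -2.37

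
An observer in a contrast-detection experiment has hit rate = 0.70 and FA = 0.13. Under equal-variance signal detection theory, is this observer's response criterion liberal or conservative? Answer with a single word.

conservative

z(H) = 0.524, z(FA) = -1.126
c = −½·(z(H) + z(FA)) = 0.301
c > 0 → conservative criterion (biased toward responding “no”).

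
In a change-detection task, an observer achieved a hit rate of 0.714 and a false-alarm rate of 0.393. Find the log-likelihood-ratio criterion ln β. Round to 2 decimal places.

ln β = -0.12

z(H) = z(0.714) = 0.565
z(FA) = z(0.393) = -0.272
ln β = −½·[z(H)² − z(FA)²] = −0.5 × (0.319 − 0.074) = -0.1225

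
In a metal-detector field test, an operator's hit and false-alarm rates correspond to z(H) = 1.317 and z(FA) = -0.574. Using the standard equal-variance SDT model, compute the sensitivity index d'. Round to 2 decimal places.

d' = z(H) − z(FA) = 1.317 − (-0.574) = 1.891

d' = 1.89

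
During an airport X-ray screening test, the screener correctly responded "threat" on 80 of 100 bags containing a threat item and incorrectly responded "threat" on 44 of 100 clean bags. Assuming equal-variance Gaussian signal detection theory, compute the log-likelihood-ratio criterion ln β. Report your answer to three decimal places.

H = 80/100 = 0.8000
FA = 44/100 = 0.4400
z(0.8000) = 0.8416, z(0.4400) = -0.1510
ln β = −½·[z(H)² − z(FA)²] = −0.5 × (0.7083 − 0.0228) = -0.34275

ln β = -0.343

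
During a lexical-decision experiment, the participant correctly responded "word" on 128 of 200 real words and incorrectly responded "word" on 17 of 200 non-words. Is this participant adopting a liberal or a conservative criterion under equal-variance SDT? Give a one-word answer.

conservative

z(H) = 0.358, z(FA) = -1.372
c = −½·(z(H) + z(FA)) = 0.507
c > 0 → conservative criterion (biased toward responding “no”).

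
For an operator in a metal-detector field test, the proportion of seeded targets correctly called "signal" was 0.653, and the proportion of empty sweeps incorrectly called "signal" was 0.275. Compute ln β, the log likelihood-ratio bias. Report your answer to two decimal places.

Φ⁻¹(H) = 0.393
Φ⁻¹(FA) = -0.598
ln β = −½·[z(H)² − z(FA)²] = −0.5 × (0.154 − 0.358) = 0.102

ln β = 0.10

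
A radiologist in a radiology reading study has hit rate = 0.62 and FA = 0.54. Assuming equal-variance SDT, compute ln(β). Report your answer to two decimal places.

ln β = -0.04

z(0.62) = 0.305, z(0.54) = 0.100
ln β = −½·[z(H)² − z(FA)²] = −0.5 × (0.093 − 0.010) = -0.0415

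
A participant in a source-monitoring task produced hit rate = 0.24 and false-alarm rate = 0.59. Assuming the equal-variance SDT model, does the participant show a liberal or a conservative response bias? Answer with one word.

z(H) = -0.706, z(FA) = 0.228
c = −½·(z(H) + z(FA)) = 0.239
c > 0 → conservative criterion (biased toward responding “no”).

conservative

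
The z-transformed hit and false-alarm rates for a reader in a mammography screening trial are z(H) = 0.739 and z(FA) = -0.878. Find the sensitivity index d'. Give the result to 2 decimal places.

d' = z(H) − z(FA) = 0.739 − (-0.878) = 1.617

d' = 1.62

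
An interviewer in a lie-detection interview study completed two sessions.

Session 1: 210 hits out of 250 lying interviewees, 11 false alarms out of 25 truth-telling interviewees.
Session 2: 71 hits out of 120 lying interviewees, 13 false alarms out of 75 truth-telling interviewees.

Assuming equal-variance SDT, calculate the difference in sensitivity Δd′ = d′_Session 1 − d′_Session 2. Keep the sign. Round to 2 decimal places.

Δd′ = -0.03

Session 1: z(0.8400) = 0.994, z(0.4400) = -0.151, d' = 1.145
Session 2: z(0.5917) = 0.232, z(0.1733) = -0.941, d' = 1.173
Δd' = d'_Session 1 − d'_Session 2 = 1.145 − 1.173 = -0.028
Session 2 has the higher sensitivity.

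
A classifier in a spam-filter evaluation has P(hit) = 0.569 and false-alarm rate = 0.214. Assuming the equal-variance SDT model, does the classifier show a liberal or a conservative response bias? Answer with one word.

z(H) = 0.174, z(FA) = -0.793
c = −½·(z(H) + z(FA)) = 0.3095
c > 0 → conservative criterion (biased toward responding “no”).

conservative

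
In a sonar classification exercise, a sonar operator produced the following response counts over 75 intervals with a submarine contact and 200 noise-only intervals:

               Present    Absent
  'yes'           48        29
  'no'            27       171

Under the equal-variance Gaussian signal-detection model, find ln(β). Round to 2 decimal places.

ln β = 0.50

H = 48/75 = 0.6400
FA = 29/200 = 0.1450
Φ⁻¹(H) = 0.358
Φ⁻¹(FA) = -1.058
ln β = −½·[z(H)² − z(FA)²] = −0.5 × (0.128 − 1.119) = 0.4955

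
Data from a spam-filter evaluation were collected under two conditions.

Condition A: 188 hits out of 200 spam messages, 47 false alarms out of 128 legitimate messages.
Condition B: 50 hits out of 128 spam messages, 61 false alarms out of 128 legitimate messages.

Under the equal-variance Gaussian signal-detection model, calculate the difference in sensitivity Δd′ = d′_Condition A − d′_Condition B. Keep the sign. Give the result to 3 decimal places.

Δd′ = 2.113

Condition A: z(0.9400) = 1.5548, z(0.3672) = -0.3393, d' = 1.8941
Condition B: z(0.3906) = -0.2778, z(0.4766) = -0.0587, d' = -0.2191
Δd' = d'_Condition A − d'_Condition B = 1.8941 − (-0.2191) = 2.1132
Condition A has the higher sensitivity.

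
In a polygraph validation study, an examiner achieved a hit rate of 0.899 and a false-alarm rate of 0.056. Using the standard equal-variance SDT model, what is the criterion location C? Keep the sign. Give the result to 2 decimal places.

C = 0.16

z(H) = 1.276
z(FA) = -1.589
c = −½·[z(H) + z(FA)] = −0.5 × (1.276 + (-1.589)) = 0.1565
c > 0: the examiner has a conservative response bias.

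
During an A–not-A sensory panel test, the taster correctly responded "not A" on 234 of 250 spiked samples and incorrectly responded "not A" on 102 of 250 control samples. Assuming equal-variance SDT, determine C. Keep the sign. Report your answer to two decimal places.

C = -0.64

H = 234/250 = 0.9360
FA = 102/250 = 0.4080
Φ⁻¹(H) = Φ⁻¹(0.9360) = 1.522
Φ⁻¹(FA) = Φ⁻¹(0.4080) = -0.233
c = −½·[z(H) + z(FA)] = −0.5 × (1.522 + (-0.233)) = -0.6445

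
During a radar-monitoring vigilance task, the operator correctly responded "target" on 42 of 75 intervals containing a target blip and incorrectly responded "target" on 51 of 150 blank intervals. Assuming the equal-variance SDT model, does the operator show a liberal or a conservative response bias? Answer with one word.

conservative

z(H) = 0.151, z(FA) = -0.412
c = −½·(z(H) + z(FA)) = 0.1305
c > 0 → conservative criterion (biased toward responding “no”).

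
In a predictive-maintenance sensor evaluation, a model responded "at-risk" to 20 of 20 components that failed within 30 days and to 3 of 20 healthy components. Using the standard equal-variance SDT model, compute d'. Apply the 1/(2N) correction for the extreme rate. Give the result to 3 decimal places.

d' = 2.996

The hit rate is 20/20 = 1, so apply the 1/(2N) correction: H → 1 − 1/(2·20) = 0.97500.
z(H) = z(0.97500) = 1.9600
z(FA) = z(0.15000) = -1.0364
d' = 1.9600 − (-1.0364) = 2.9964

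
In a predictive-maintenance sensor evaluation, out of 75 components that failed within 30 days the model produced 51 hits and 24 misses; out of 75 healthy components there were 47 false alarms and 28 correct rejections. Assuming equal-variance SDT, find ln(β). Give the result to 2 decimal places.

H = 51/75 = 0.6800
FA = 47/75 = 0.6267
z(H) = 0.468
z(FA) = 0.323
ln β = −½·[z(H)² − z(FA)²] = −0.5 × (0.219 − 0.104) = -0.0575

ln β = -0.06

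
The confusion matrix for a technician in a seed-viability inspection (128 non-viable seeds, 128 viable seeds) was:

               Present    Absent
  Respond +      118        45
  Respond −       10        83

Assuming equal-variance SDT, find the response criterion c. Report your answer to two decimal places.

c = -0.52

H = 118/128 = 0.9219
FA = 45/128 = 0.3516
Φ⁻¹(H) = Φ⁻¹(0.9219) = 1.418
Φ⁻¹(FA) = Φ⁻¹(0.3516) = -0.381
c = −½·[z(H) + z(FA)] = −0.5 × (1.418 + (-0.381)) = -0.5185
c < 0: the technician has a liberal response bias.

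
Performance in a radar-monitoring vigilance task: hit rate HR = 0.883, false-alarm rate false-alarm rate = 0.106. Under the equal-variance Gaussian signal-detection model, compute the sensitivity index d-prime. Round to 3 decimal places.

Φ⁻¹(H) = Φ⁻¹(0.883) = 1.1901
Φ⁻¹(FA) = Φ⁻¹(0.106) = -1.2481
d' = z(H) − z(FA) = 1.1901 − (-1.2481) = 2.4382

d-prime = 2.438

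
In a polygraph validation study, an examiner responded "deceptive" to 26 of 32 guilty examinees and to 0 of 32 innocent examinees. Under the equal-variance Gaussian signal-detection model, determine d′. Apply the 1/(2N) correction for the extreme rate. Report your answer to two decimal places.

d′ = 3.04

The false-alarm rate is 0/32 = 0, so apply the 1/(2N) correction: FA → 1/(2·32) = 0.01562.
z(H) = z(0.81250) = 0.887
z(FA) = z(0.01562) = -2.154
d' = 0.887 − (-2.154) = 3.041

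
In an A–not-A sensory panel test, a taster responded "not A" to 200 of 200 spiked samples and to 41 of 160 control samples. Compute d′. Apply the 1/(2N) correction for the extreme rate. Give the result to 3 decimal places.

The hit rate is 200/200 = 1, so apply the 1/(2N) correction: H → 1 − 1/(2·200) = 0.99750.
z(H) = z(0.99750) = 2.8070
z(FA) = z(0.25625) = -0.6549
d' = 2.8070 − (-0.6549) = 3.4619

d′ = 3.462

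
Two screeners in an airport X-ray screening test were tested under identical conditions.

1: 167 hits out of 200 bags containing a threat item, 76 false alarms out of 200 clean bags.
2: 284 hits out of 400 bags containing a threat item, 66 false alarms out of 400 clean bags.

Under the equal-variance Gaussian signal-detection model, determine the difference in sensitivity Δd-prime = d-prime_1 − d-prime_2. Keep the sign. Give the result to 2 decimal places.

Δd-prime = -0.25

1: z(0.8350) = 0.974, z(0.3800) = -0.305, d' = 1.279
2: z(0.7100) = 0.553, z(0.1650) = -0.974, d' = 1.527
Δd' = d'_1 − d'_2 = 1.279 − 1.527 = -0.248
2 has the higher sensitivity.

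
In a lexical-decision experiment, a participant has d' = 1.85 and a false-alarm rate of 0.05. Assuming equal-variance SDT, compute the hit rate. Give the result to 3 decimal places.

z(false-alarm rate) = z(0.05) = -1.6449
z(H) = z(FA) + d' = -1.6449 + 1.85 = 0.2051
hit rate = Φ(0.2051) = 0.5813

hit rate = 0.581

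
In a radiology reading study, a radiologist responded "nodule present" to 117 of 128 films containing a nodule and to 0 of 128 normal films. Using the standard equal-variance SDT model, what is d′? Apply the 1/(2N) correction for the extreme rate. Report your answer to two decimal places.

The false-alarm rate is 0/128 = 0, so apply the 1/(2N) correction: FA → 1/(2·128) = 0.00391.
z(H) = z(0.91406) = 1.366
z(FA) = z(0.00391) = -2.660
d' = 1.366 − (-2.660) = 4.026

d′ = 4.03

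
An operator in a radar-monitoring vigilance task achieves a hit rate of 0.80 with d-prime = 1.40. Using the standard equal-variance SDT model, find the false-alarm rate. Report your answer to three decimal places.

z(hit rate) = z(0.80) = 0.8416
z(FA) = z(H) − d' = 0.8416 − 1.40 = -0.5584
false-alarm rate = Φ(-0.5584) = 0.2883

false-alarm rate = 0.288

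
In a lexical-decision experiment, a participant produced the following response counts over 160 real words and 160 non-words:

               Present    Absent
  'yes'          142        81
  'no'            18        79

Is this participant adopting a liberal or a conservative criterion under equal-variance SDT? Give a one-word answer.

liberal

z(H) = 1.213, z(FA) = 0.016
c = −½·(z(H) + z(FA)) = -0.6145
c < 0 → liberal criterion (biased toward responding “yes”).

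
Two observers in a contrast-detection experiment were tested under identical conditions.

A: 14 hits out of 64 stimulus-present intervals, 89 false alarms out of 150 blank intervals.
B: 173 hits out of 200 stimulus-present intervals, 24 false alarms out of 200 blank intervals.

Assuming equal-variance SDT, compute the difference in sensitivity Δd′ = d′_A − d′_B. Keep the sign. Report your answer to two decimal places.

A: z(0.2188) = -0.776, z(0.5933) = 0.236, d' = -1.012
B: z(0.8650) = 1.103, z(0.1200) = -1.175, d' = 2.278
Δd' = d'_A − d'_B = -1.012 − 2.278 = -3.290
B has the higher sensitivity.

Δd′ = -3.29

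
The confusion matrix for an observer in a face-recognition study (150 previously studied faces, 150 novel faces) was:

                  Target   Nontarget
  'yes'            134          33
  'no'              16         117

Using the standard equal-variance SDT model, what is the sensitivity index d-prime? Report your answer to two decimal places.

H = 134/150 = 0.8933
FA = 33/150 = 0.2200
z(H) = 1.244
z(FA) = -0.772
d' = z(H) − z(FA) = 1.244 − (-0.772) = 2.016

d-prime = 2.02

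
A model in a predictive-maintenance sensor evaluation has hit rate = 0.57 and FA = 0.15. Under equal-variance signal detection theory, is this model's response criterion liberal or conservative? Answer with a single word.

z(H) = 0.176, z(FA) = -1.036
c = −½·(z(H) + z(FA)) = 0.430
c > 0 → conservative criterion (biased toward responding “no”).

conservative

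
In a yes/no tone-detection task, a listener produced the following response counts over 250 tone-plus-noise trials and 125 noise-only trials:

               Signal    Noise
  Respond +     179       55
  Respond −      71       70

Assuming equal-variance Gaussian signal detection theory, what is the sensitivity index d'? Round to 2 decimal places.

H = 179/250 = 0.7160
FA = 55/125 = 0.4400
Φ⁻¹(H) = 0.571
Φ⁻¹(FA) = -0.151
d' = z(H) − z(FA) = 0.571 − (-0.151) = 0.722

d' = 0.72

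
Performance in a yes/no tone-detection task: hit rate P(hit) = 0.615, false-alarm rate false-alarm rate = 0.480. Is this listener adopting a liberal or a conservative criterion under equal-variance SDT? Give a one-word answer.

liberal

z(H) = 0.292, z(FA) = -0.050
c = −½·(z(H) + z(FA)) = -0.121
c < 0 → liberal criterion (biased toward responding “yes”).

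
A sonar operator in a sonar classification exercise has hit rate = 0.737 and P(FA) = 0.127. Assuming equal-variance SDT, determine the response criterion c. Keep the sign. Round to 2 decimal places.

c = 0.25

z(H) = 0.6341
z(FA) = -1.1407
c = −½·[z(H) + z(FA)] = −0.5 × (0.6341 + (-1.1407)) = 0.2533
c > 0: the sonar operator has a conservative response bias.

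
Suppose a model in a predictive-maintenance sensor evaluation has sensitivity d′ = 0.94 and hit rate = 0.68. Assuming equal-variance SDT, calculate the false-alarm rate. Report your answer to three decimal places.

false-alarm rate = 0.318

z(hit rate) = z(0.68) = 0.4677
z(FA) = z(H) − d' = 0.4677 − 0.94 = -0.4723
false-alarm rate = Φ(-0.4723) = 0.3184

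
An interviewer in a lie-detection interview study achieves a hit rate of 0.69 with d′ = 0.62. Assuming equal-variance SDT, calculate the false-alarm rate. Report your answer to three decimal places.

false-alarm rate = 0.451

z(hit rate) = z(0.69) = 0.4959
z(FA) = z(H) − d' = 0.4959 − 0.62 = -0.1241
false-alarm rate = Φ(-0.1241) = 0.4506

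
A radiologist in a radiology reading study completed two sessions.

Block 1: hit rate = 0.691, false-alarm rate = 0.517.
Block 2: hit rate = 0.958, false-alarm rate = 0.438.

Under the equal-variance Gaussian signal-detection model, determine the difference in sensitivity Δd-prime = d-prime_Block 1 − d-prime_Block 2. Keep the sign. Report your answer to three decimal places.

Block 1: z(0.691) = 0.4987, z(0.517) = 0.0426, d' = 0.4561
Block 2: z(0.958) = 1.7279, z(0.438) = -0.1560, d' = 1.8839
Δd' = d'_Block 1 − d'_Block 2 = 0.4561 − 1.8839 = -1.4278
Block 2 has the higher sensitivity.

Δd-prime = -1.428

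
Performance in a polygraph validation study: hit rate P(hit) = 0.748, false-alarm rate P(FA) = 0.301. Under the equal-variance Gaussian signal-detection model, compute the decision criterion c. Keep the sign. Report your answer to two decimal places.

c = -0.07

z(0.748) = 0.6682, z(0.301) = -0.5215
c = −½·[z(H) + z(FA)] = −0.5 × (0.6682 + (-0.5215)) = -0.07335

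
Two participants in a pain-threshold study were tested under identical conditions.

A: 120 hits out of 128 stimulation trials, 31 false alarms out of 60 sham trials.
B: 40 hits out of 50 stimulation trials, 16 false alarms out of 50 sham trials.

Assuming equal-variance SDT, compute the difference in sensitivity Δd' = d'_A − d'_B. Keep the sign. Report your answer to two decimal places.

Δd' = 0.18

A: z(0.9375) = 1.534, z(0.5167) = 0.042, d' = 1.492
B: z(0.8000) = 0.842, z(0.3200) = -0.468, d' = 1.310
Δd' = d'_A − d'_B = 1.492 − 1.310 = 0.182
A has the higher sensitivity.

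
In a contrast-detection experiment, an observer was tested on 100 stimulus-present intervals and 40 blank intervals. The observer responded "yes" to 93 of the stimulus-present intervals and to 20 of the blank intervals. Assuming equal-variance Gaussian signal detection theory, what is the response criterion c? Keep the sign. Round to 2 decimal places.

c = -0.74

H = 93/100 = 0.9300
FA = 20/40 = 0.5000
z(H) = z(0.9300) = 1.476
z(FA) = z(0.5000) = 0.000
c = −½·[z(H) + z(FA)] = −0.5 × (1.476 + 0.000) = -0.738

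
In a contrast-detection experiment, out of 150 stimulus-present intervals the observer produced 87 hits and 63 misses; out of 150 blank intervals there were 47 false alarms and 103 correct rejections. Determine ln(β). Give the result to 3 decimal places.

ln β = 0.098

H = 87/150 = 0.5800
FA = 47/150 = 0.3133
z(H) = z(0.5800) = 0.2019
z(FA) = z(0.3133) = -0.4865
ln β = −½·[z(H)² − z(FA)²] = −0.5 × (0.0408 − 0.2367) = 0.09795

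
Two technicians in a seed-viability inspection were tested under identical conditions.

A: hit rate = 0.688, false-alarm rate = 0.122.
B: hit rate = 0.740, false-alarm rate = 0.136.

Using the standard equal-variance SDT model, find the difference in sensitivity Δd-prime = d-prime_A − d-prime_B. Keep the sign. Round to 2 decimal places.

Δd-prime = -0.09

A: z(0.688) = 0.490, z(0.122) = -1.165, d' = 1.655
B: z(0.740) = 0.643, z(0.136) = -1.098, d' = 1.741
Δd' = d'_A − d'_B = 1.655 − 1.741 = -0.086
B has the higher sensitivity.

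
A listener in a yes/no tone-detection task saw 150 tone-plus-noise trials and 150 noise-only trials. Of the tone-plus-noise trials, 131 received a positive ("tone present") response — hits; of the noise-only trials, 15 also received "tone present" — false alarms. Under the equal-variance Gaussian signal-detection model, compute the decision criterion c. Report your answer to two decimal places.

c = 0.07

H = 131/150 = 0.8733
FA = 15/150 = 0.1000
Φ⁻¹(0.8733) = 1.1421, Φ⁻¹(0.1000) = -1.2816
c = −½·[z(H) + z(FA)] = −0.5 × (1.1421 + (-1.2816)) = 0.06975
c > 0: the listener has a conservative response bias.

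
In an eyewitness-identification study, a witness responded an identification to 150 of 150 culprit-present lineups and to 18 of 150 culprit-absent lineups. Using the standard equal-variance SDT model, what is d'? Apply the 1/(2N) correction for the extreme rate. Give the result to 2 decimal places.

The hit rate is 150/150 = 1, so apply the 1/(2N) correction: H → 1 − 1/(2·150) = 0.99667.
z(H) = z(0.99667) = 2.713
z(FA) = z(0.12000) = -1.175
d' = 2.713 − (-1.175) = 3.888

d' = 3.89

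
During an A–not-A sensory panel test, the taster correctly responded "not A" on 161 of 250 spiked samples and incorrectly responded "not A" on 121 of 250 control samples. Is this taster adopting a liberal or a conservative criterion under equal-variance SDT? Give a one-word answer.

z(H) = 0.369, z(FA) = -0.040
c = −½·(z(H) + z(FA)) = -0.1645
c < 0 → liberal criterion (biased toward responding “yes”).

liberal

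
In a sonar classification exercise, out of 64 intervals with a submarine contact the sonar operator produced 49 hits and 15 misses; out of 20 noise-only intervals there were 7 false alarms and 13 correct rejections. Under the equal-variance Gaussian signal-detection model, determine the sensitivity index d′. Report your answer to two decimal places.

d′ = 1.11

H = 49/64 = 0.7656
FA = 7/20 = 0.3500
Φ⁻¹(H) = 0.7244
Φ⁻¹(FA) = -0.3853
d' = z(H) − z(FA) = 0.7244 − (-0.3853) = 1.1097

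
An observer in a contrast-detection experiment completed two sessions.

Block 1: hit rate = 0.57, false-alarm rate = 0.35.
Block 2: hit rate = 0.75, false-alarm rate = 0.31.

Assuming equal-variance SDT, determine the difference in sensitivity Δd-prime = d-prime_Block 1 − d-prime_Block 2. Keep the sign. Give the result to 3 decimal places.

Δd-prime = -0.609

Block 1: z(0.57) = 0.1764, z(0.35) = -0.3853, d' = 0.5617
Block 2: z(0.75) = 0.6745, z(0.31) = -0.4959, d' = 1.1704
Δd' = d'_Block 1 − d'_Block 2 = 0.5617 − 1.1704 = -0.6087
Block 2 has the higher sensitivity.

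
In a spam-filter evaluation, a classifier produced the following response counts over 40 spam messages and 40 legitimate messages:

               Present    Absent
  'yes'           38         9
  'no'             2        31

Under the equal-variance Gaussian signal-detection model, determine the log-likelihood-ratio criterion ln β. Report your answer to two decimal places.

ln β = -1.07

H = 38/40 = 0.9500
FA = 9/40 = 0.2250
Φ⁻¹(H) = 1.645
Φ⁻¹(FA) = -0.755
ln β = −½·[z(H)² − z(FA)²] = −0.5 × (2.706 − 0.570) = -1.068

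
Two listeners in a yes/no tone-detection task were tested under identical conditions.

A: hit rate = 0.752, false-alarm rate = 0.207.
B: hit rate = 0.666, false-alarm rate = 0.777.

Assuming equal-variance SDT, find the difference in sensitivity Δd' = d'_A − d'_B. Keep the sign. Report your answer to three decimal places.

A: z(0.752) = 0.6808, z(0.207) = -0.8169, d' = 1.4977
B: z(0.666) = 0.4289, z(0.777) = 0.7621, d' = -0.3332
Δd' = d'_A − d'_B = 1.4977 − (-0.3332) = 1.8309
A has the higher sensitivity.

Δd' = 1.831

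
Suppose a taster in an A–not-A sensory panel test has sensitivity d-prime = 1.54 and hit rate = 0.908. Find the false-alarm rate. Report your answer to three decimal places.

false-alarm rate = 0.416

z(hit rate) = z(0.908) = 1.3285
z(FA) = z(H) − d' = 1.3285 − 1.54 = -0.2115
false-alarm rate = Φ(-0.2115) = 0.4162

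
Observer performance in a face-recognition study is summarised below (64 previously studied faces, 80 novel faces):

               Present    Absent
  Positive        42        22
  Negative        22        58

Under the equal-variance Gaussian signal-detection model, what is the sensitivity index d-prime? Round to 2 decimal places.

H = 42/64 = 0.6562
FA = 22/80 = 0.2750
z(H) = z(0.6562) = 0.402
z(FA) = z(0.2750) = -0.598
d' = z(H) − z(FA) = 0.402 − (-0.598) = 1.000

d-prime = 1.00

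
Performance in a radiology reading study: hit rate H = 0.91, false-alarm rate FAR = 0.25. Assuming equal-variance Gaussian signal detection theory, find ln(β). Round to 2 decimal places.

Φ⁻¹(H) = 1.341
Φ⁻¹(FA) = -0.674
ln β = −½·[z(H)² − z(FA)²] = −0.5 × (1.798 − 0.454) = -0.672

ln β = -0.67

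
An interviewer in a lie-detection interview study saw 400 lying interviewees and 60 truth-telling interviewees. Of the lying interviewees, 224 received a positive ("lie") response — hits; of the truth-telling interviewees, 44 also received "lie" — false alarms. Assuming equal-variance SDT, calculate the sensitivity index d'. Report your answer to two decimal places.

H = 224/400 = 0.5600
FA = 44/60 = 0.7333
z(H) = z(0.5600) = 0.151
z(FA) = z(0.7333) = 0.623
d' = z(H) − z(FA) = 0.151 − 0.623 = -0.472

d' = -0.47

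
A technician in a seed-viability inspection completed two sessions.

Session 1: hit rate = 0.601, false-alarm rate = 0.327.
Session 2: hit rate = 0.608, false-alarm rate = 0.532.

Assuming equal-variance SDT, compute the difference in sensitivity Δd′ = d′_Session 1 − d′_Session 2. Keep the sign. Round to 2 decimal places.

Δd′ = 0.51

Session 1: z(0.601) = 0.256, z(0.327) = -0.448, d' = 0.704
Session 2: z(0.608) = 0.274, z(0.532) = 0.080, d' = 0.194
Δd' = d'_Session 1 − d'_Session 2 = 0.704 − 0.194 = 0.510
Session 1 has the higher sensitivity.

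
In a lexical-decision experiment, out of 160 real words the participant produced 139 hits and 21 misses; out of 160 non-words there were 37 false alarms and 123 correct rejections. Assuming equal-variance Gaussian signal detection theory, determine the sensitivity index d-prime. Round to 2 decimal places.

H = 139/160 = 0.8688
FA = 37/160 = 0.2313
z(0.8688) = 1.1207, z(0.2313) = -0.7346
d' = z(H) − z(FA) = 1.1207 − (-0.7346) = 1.8553

d-prime = 1.86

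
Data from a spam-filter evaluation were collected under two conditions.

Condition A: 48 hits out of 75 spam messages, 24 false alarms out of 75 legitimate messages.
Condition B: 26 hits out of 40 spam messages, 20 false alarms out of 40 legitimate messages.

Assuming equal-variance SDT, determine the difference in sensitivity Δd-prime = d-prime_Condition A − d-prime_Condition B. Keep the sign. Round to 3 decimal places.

Δd-prime = 0.441

Condition A: z(0.6400) = 0.3585, z(0.3200) = -0.4677, d' = 0.8262
Condition B: z(0.6500) = 0.3853, z(0.5000) = 0.0000, d' = 0.3853
Δd' = d'_Condition A − d'_Condition B = 0.8262 − 0.3853 = 0.4409
Condition A has the higher sensitivity.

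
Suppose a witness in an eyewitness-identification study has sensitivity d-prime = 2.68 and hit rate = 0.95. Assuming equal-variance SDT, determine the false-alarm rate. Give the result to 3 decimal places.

false-alarm rate = 0.150

z(hit rate) = z(0.95) = 1.6449
z(FA) = z(H) − d' = 1.6449 − 2.68 = -1.0351
false-alarm rate = Φ(-1.0351) = 0.1503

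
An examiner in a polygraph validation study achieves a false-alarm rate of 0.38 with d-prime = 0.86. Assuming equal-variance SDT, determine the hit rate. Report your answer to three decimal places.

z(false-alarm rate) = z(0.38) = -0.3055
z(H) = z(FA) + d' = -0.3055 + 0.86 = 0.5545
hit rate = Φ(0.5545) = 0.7104

hit rate = 0.710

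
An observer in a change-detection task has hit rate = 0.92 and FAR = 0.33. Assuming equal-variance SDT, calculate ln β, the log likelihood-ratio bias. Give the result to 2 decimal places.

ln β = -0.89

z(H) = z(0.92) = 1.405
z(FA) = z(0.33) = -0.440
ln β = −½·[z(H)² − z(FA)²] = −0.5 × (1.974 − 0.194) = -0.890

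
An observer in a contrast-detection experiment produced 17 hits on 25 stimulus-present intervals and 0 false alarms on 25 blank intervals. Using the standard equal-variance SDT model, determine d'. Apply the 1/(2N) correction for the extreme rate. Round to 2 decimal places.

The false-alarm rate is 0/25 = 0, so apply the 1/(2N) correction: FA → 1/(2·25) = 0.02000.
z(H) = z(0.68000) = 0.468
z(FA) = z(0.02000) = -2.054
d' = 0.468 − (-2.054) = 2.522

d' = 2.52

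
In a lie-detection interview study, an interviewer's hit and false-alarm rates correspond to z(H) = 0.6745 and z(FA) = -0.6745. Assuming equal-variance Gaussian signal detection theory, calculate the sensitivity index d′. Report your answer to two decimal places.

d′ = 1.35

d' = z(H) − z(FA) = 0.6745 − (-0.6745) = 1.3490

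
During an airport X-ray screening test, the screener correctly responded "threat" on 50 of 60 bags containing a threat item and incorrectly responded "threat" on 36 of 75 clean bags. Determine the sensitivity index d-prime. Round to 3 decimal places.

H = 50/60 = 0.8333
FA = 36/75 = 0.4800
z(0.8333) = 0.9673, z(0.4800) = -0.0502
d' = z(H) − z(FA) = 0.9673 − (-0.0502) = 1.0175

d-prime = 1.018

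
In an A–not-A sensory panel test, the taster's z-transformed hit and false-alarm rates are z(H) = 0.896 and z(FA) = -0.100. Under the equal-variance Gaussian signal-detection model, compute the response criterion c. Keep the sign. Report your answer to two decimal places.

c = −½·[z(H) + z(FA)] = −½·(0.896 + (-0.100)) = -0.398

c = -0.40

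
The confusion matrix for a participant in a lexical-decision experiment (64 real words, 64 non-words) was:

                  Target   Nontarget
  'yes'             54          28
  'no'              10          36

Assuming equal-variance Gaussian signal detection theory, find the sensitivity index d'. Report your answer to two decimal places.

H = 54/64 = 0.8438
FA = 28/64 = 0.4375
z(H) = 1.0102
z(FA) = -0.1573
d' = z(H) − z(FA) = 1.0102 − (-0.1573) = 1.1675

d' = 1.17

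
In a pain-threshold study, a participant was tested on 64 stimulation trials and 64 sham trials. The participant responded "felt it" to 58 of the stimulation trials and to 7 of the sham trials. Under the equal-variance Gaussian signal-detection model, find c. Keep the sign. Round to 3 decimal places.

c = -0.044

H = 58/64 = 0.9062
FA = 7/64 = 0.1094
z(H) = 1.3177
z(FA) = -1.2297
c = −½·[z(H) + z(FA)] = −0.5 × (1.3177 + (-1.2297)) = -0.0440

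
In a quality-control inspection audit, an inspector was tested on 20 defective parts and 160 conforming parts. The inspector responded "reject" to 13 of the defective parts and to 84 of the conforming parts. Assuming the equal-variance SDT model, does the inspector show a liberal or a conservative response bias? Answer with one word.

z(H) = 0.385, z(FA) = 0.063
c = −½·(z(H) + z(FA)) = -0.224
c < 0 → liberal criterion (biased toward responding “yes”).

liberal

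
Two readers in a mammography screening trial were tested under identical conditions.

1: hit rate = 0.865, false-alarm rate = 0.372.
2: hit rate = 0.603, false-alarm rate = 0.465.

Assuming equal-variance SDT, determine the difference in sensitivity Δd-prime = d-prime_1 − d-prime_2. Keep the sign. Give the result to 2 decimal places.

Δd-prime = 1.08

1: z(0.865) = 1.103, z(0.372) = -0.327, d' = 1.430
2: z(0.603) = 0.261, z(0.465) = -0.088, d' = 0.349
Δd' = d'_1 − d'_2 = 1.430 − 0.349 = 1.081
1 has the higher sensitivity.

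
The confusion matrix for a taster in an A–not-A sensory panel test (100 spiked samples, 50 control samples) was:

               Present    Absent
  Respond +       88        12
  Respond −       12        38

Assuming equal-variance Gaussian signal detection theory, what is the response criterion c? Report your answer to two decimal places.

H = 88/100 = 0.8800
FA = 12/50 = 0.2400
Φ⁻¹(H) = 1.175
Φ⁻¹(FA) = -0.706
c = −½·[z(H) + z(FA)] = −0.5 × (1.175 + (-0.706)) = -0.2345

c = -0.23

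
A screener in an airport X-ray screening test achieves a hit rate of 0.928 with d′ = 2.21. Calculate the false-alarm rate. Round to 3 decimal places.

z(hit rate) = z(0.928) = 1.4611
z(FA) = z(H) − d' = 1.4611 − 2.21 = -0.7489
false-alarm rate = Φ(-0.7489) = 0.2270

false-alarm rate = 0.227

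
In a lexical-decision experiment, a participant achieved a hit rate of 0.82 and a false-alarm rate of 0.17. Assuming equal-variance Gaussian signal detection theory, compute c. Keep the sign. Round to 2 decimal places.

c = 0.02

Φ⁻¹(H) = 0.9154
Φ⁻¹(FA) = -0.9542
c = −½·[z(H) + z(FA)] = −0.5 × (0.9154 + (-0.9542)) = 0.0194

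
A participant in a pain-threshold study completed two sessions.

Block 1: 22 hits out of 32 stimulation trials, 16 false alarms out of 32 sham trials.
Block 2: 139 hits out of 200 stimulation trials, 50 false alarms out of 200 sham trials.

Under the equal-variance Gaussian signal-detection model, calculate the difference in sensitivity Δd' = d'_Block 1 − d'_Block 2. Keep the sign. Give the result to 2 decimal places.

Block 1: z(0.6875) = 0.489, z(0.5000) = 0.000, d' = 0.489
Block 2: z(0.6950) = 0.510, z(0.2500) = -0.674, d' = 1.184
Δd' = d'_Block 1 − d'_Block 2 = 0.489 − 1.184 = -0.695
Block 2 has the higher sensitivity.

Δd' = -0.70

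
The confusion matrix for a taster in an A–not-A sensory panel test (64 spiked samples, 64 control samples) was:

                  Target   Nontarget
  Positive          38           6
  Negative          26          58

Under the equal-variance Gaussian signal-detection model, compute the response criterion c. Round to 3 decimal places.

H = 38/64 = 0.5938
FA = 6/64 = 0.0938
z(H) = z(0.5938) = 0.2373
z(FA) = z(0.0938) = -1.3177
c = −½·[z(H) + z(FA)] = −0.5 × (0.2373 + (-1.3177)) = 0.5402
c > 0: the taster has a conservative response bias.

c = 0.540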